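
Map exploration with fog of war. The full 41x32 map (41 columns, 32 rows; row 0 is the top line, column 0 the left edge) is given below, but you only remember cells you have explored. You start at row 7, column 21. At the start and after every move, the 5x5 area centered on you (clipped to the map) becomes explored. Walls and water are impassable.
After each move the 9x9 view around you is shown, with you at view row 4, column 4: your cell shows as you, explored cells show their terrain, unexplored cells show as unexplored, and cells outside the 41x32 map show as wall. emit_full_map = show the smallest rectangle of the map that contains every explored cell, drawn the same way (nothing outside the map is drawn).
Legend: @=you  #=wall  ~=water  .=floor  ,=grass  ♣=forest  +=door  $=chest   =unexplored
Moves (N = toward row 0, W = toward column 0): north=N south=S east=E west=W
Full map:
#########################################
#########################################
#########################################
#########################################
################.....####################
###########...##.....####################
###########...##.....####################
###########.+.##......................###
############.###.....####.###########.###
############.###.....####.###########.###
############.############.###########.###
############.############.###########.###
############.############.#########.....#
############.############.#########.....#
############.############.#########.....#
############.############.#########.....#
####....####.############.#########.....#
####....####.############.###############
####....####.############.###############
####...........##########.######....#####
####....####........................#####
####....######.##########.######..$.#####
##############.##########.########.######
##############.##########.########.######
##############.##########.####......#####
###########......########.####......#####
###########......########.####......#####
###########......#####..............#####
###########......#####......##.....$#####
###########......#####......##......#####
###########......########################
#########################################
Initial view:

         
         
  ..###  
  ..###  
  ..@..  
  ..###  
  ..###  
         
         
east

         
         
 ..####  
 ..####  
 ...@..  
 ..####  
 ..####  
         
         

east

         
         
..#####  
..#####  
....@..  
..####.  
..####.  
         
         

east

         
         
.######  
.######  
....@..  
.####.#  
.####.#  
         
         

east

         
         
#######  
#######  
....@..  
####.##  
####.##  
         
         

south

         
#######  
#######  
.......  
####@##  
####.##  
  ##.##  
         
         

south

#######  
#######  
.......  
####.##  
####@##  
  ##.##  
  ##.##  
         
         

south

#######  
.......  
####.##  
####.##  
  ##@##  
  ##.##  
  ##.##  
         
         

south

.......  
####.##  
####.##  
  ##.##  
  ##@##  
  ##.##  
  ##.##  
         
         

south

####.##  
####.##  
  ##.##  
  ##.##  
  ##@##  
  ##.##  
  ##.##  
         
         

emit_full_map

..#######
..#######
.........
..####.##
..####.##
    ##.##
    ##.##
    ##@##
    ##.##
    ##.##

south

####.##  
  ##.##  
  ##.##  
  ##.##  
  ##@##  
  ##.##  
  ##.##  
         
         

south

  ##.##  
  ##.##  
  ##.##  
  ##.##  
  ##@##  
  ##.##  
  ##.##  
         
         

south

  ##.##  
  ##.##  
  ##.##  
  ##.##  
  ##@##  
  ##.##  
  ##.##  
         
         

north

  ##.##  
  ##.##  
  ##.##  
  ##.##  
  ##@##  
  ##.##  
  ##.##  
  ##.##  
         

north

####.##  
  ##.##  
  ##.##  
  ##.##  
  ##@##  
  ##.##  
  ##.##  
  ##.##  
  ##.##  

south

  ##.##  
  ##.##  
  ##.##  
  ##.##  
  ##@##  
  ##.##  
  ##.##  
  ##.##  
         

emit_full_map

..#######
..#######
.........
..####.##
..####.##
    ##.##
    ##.##
    ##.##
    ##.##
    ##@##
    ##.##
    ##.##
    ##.##


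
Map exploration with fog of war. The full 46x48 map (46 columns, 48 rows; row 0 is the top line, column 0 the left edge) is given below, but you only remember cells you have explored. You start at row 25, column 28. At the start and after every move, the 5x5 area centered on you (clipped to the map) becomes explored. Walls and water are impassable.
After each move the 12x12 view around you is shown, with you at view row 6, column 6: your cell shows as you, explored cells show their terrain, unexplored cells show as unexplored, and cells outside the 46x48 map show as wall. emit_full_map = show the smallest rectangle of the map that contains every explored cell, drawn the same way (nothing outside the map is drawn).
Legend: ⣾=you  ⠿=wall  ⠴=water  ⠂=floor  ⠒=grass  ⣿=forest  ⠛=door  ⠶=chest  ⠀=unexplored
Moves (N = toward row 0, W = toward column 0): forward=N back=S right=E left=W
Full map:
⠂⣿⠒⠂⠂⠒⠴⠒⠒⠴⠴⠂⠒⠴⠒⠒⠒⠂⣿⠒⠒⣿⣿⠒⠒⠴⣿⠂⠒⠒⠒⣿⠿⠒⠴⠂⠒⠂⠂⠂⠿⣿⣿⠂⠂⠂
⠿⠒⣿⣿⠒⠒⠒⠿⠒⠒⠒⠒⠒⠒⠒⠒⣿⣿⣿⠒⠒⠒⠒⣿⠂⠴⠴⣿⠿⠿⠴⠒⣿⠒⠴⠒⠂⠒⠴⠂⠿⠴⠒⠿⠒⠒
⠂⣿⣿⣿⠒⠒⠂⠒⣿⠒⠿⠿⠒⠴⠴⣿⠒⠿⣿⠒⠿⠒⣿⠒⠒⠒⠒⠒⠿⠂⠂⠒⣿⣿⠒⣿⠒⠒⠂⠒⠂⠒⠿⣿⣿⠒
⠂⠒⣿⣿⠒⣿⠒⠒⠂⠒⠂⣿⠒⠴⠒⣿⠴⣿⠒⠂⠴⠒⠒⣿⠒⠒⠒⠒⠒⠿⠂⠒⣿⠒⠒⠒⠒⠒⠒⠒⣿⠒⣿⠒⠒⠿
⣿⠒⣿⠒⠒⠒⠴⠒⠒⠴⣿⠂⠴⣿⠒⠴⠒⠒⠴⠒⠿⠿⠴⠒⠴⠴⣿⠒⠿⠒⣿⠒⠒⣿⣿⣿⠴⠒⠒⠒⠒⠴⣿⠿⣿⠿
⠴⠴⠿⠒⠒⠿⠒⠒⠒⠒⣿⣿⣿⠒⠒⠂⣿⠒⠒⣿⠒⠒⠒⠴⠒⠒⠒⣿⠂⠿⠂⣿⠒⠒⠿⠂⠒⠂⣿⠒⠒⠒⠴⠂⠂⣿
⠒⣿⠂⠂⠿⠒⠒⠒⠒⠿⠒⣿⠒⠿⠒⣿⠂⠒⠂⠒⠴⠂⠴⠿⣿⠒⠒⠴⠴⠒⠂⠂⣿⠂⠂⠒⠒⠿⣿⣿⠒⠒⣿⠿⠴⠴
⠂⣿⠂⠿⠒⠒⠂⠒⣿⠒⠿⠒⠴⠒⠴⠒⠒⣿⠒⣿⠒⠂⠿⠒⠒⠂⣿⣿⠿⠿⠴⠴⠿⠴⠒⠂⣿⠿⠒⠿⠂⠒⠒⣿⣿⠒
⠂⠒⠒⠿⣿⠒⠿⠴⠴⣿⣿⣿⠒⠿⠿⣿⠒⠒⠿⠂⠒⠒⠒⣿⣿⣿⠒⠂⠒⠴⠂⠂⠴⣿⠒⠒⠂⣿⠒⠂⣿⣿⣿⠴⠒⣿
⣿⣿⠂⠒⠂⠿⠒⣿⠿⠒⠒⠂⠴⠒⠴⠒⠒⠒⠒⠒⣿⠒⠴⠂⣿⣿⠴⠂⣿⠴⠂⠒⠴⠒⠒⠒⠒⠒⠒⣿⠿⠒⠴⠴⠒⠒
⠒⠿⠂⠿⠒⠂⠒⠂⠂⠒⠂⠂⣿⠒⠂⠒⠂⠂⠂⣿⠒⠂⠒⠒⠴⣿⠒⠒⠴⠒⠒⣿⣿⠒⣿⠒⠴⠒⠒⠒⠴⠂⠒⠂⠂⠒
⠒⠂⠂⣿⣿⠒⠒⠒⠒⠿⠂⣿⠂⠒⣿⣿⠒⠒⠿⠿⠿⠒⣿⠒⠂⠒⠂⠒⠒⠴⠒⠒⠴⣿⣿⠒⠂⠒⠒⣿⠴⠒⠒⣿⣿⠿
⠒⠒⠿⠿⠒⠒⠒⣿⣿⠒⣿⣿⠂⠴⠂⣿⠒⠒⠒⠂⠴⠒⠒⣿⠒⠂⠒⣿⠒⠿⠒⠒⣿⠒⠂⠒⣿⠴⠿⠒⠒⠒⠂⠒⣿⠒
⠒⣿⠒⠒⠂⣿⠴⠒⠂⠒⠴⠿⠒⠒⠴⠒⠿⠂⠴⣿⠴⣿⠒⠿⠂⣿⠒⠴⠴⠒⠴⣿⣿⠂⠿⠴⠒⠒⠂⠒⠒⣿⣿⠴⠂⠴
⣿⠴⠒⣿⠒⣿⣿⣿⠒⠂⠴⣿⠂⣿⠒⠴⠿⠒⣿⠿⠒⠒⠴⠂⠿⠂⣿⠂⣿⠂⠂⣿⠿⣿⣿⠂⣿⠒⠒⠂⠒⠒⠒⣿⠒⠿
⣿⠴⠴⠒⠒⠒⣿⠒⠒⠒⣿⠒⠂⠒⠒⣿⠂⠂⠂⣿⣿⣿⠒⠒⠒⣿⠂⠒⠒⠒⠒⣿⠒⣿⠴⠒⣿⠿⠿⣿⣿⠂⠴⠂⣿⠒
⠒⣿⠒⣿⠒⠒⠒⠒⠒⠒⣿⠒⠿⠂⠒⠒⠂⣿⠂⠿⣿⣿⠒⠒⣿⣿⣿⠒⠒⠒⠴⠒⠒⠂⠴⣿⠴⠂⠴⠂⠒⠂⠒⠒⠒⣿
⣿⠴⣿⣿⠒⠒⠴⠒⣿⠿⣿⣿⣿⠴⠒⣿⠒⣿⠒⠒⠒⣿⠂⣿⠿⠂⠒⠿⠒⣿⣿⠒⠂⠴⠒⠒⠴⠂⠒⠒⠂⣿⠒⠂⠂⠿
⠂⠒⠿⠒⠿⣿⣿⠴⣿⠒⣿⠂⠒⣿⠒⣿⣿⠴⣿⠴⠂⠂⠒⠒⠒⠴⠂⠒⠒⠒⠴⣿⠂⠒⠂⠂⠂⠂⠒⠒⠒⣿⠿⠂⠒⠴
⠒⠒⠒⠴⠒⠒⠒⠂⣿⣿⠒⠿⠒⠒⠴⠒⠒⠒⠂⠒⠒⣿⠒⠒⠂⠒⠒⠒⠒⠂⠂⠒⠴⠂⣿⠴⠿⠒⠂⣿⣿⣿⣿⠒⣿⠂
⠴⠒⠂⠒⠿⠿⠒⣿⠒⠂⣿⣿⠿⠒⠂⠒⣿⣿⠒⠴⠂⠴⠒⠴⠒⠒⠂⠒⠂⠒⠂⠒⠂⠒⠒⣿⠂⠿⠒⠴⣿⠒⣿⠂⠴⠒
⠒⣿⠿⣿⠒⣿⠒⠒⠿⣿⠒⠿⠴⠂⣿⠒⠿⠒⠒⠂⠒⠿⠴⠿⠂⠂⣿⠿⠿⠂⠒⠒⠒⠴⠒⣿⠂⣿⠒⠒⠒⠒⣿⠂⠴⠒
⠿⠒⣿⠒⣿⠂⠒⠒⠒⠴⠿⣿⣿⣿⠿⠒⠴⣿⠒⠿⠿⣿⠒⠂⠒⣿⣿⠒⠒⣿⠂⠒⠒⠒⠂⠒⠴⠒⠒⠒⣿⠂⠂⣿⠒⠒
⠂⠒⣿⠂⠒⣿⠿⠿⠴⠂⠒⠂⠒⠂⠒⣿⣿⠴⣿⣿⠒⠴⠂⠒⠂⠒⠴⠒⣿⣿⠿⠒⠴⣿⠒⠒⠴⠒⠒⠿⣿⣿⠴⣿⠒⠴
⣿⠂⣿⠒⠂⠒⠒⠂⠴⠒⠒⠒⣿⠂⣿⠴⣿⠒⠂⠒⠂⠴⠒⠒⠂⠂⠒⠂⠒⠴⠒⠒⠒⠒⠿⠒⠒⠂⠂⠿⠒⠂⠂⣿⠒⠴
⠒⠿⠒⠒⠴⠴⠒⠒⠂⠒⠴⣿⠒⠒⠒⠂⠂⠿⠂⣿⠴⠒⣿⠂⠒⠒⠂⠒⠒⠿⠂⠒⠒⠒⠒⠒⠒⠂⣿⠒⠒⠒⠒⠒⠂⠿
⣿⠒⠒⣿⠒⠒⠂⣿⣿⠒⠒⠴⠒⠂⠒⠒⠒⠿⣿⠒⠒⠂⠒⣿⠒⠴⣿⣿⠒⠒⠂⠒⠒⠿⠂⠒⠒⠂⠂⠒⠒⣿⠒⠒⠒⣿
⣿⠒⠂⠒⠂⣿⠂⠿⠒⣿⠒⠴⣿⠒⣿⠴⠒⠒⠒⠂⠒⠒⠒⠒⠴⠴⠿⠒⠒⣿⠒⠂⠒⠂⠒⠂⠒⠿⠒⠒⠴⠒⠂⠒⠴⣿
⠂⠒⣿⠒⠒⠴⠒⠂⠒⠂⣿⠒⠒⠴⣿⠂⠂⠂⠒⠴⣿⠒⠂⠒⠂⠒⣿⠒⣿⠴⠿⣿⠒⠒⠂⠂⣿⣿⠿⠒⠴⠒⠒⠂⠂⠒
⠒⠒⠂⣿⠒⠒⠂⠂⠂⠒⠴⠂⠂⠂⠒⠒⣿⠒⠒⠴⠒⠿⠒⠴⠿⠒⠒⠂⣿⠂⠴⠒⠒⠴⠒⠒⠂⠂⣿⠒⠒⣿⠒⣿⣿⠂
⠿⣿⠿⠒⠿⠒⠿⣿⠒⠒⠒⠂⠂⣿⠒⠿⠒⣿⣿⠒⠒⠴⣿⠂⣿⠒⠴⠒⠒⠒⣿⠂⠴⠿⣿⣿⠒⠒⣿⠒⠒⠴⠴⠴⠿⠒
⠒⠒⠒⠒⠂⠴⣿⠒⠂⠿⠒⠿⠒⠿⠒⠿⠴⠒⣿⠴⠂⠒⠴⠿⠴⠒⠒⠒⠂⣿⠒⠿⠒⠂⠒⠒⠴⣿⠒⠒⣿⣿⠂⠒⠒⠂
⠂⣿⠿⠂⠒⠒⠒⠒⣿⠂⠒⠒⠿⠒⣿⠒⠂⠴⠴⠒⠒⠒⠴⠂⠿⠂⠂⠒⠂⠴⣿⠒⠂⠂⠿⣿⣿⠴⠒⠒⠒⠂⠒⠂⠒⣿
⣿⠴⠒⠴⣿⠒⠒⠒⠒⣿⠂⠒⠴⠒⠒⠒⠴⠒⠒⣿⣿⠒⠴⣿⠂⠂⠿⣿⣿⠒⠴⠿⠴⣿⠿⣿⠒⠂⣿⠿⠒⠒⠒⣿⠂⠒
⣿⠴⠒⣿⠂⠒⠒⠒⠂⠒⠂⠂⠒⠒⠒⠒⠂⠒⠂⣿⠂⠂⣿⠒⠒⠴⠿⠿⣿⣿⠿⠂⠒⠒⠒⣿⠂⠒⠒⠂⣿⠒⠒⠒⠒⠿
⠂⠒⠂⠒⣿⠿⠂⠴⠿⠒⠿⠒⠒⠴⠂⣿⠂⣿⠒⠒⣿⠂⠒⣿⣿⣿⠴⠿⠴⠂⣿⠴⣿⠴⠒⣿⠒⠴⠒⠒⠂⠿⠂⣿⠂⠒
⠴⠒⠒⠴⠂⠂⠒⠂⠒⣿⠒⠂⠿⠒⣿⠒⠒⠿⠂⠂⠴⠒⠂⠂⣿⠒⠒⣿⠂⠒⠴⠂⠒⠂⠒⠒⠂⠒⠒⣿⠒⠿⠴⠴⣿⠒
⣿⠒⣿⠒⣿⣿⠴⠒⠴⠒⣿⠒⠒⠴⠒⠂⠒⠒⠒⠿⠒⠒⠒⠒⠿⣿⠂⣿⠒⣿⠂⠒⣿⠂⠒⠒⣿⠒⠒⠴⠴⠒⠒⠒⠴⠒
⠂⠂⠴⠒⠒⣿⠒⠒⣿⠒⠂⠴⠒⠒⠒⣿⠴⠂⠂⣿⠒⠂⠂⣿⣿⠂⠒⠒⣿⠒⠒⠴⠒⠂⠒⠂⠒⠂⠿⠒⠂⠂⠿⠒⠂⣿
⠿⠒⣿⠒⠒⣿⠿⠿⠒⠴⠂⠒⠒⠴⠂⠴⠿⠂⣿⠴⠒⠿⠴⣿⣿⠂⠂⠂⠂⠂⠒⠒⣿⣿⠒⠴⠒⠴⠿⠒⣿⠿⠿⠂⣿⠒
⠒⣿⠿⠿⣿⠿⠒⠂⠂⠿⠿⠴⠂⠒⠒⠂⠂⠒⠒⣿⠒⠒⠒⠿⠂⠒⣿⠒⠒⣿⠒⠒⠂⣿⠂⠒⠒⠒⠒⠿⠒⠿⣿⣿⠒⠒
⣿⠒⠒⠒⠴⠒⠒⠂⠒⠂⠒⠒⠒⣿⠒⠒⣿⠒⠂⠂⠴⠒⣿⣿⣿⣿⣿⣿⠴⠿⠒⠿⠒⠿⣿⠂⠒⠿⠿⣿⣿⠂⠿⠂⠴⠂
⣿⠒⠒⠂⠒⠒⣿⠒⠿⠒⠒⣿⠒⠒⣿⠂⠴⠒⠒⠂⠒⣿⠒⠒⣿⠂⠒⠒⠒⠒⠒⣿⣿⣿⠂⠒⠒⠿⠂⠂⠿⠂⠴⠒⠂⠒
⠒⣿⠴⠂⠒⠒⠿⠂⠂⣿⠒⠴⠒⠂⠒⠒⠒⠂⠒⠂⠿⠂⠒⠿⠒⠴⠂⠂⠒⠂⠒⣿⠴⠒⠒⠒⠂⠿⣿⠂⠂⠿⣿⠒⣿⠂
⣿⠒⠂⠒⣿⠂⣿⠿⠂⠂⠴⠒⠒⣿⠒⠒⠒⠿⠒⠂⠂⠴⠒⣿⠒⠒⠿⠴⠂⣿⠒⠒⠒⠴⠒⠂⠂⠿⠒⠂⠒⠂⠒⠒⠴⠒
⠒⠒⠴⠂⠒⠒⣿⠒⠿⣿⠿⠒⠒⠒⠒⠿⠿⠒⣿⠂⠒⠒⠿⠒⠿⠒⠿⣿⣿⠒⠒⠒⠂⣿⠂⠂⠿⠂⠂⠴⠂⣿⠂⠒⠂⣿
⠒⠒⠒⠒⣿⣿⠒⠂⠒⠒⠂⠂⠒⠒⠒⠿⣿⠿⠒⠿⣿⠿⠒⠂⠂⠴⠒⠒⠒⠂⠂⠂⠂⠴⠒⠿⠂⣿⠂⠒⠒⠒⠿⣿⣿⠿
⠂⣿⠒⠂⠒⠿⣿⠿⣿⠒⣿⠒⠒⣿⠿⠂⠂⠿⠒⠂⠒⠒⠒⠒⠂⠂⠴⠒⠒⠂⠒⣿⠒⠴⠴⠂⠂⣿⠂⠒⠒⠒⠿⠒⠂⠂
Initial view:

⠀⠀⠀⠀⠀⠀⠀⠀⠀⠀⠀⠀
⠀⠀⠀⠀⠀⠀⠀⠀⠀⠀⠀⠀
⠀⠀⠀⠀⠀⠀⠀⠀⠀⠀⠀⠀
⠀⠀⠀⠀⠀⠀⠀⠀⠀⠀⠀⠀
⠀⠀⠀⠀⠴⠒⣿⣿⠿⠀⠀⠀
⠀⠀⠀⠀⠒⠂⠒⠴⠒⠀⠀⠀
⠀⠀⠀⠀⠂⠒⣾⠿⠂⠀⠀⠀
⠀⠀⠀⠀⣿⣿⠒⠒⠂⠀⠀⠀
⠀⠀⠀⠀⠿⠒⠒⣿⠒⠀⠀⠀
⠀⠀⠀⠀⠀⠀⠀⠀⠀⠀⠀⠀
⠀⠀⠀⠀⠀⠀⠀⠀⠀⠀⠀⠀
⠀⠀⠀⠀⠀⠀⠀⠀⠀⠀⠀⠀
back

⠀⠀⠀⠀⠀⠀⠀⠀⠀⠀⠀⠀
⠀⠀⠀⠀⠀⠀⠀⠀⠀⠀⠀⠀
⠀⠀⠀⠀⠀⠀⠀⠀⠀⠀⠀⠀
⠀⠀⠀⠀⠴⠒⣿⣿⠿⠀⠀⠀
⠀⠀⠀⠀⠒⠂⠒⠴⠒⠀⠀⠀
⠀⠀⠀⠀⠂⠒⠒⠿⠂⠀⠀⠀
⠀⠀⠀⠀⣿⣿⣾⠒⠂⠀⠀⠀
⠀⠀⠀⠀⠿⠒⠒⣿⠒⠀⠀⠀
⠀⠀⠀⠀⣿⠒⣿⠴⠿⠀⠀⠀
⠀⠀⠀⠀⠀⠀⠀⠀⠀⠀⠀⠀
⠀⠀⠀⠀⠀⠀⠀⠀⠀⠀⠀⠀
⠀⠀⠀⠀⠀⠀⠀⠀⠀⠀⠀⠀

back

⠀⠀⠀⠀⠀⠀⠀⠀⠀⠀⠀⠀
⠀⠀⠀⠀⠀⠀⠀⠀⠀⠀⠀⠀
⠀⠀⠀⠀⠴⠒⣿⣿⠿⠀⠀⠀
⠀⠀⠀⠀⠒⠂⠒⠴⠒⠀⠀⠀
⠀⠀⠀⠀⠂⠒⠒⠿⠂⠀⠀⠀
⠀⠀⠀⠀⣿⣿⠒⠒⠂⠀⠀⠀
⠀⠀⠀⠀⠿⠒⣾⣿⠒⠀⠀⠀
⠀⠀⠀⠀⣿⠒⣿⠴⠿⠀⠀⠀
⠀⠀⠀⠀⠒⠂⣿⠂⠴⠀⠀⠀
⠀⠀⠀⠀⠀⠀⠀⠀⠀⠀⠀⠀
⠀⠀⠀⠀⠀⠀⠀⠀⠀⠀⠀⠀
⠀⠀⠀⠀⠀⠀⠀⠀⠀⠀⠀⠀

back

⠀⠀⠀⠀⠀⠀⠀⠀⠀⠀⠀⠀
⠀⠀⠀⠀⠴⠒⣿⣿⠿⠀⠀⠀
⠀⠀⠀⠀⠒⠂⠒⠴⠒⠀⠀⠀
⠀⠀⠀⠀⠂⠒⠒⠿⠂⠀⠀⠀
⠀⠀⠀⠀⣿⣿⠒⠒⠂⠀⠀⠀
⠀⠀⠀⠀⠿⠒⠒⣿⠒⠀⠀⠀
⠀⠀⠀⠀⣿⠒⣾⠴⠿⠀⠀⠀
⠀⠀⠀⠀⠒⠂⣿⠂⠴⠀⠀⠀
⠀⠀⠀⠀⠴⠒⠒⠒⣿⠀⠀⠀
⠀⠀⠀⠀⠀⠀⠀⠀⠀⠀⠀⠀
⠀⠀⠀⠀⠀⠀⠀⠀⠀⠀⠀⠀
⠀⠀⠀⠀⠀⠀⠀⠀⠀⠀⠀⠀

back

⠀⠀⠀⠀⠴⠒⣿⣿⠿⠀⠀⠀
⠀⠀⠀⠀⠒⠂⠒⠴⠒⠀⠀⠀
⠀⠀⠀⠀⠂⠒⠒⠿⠂⠀⠀⠀
⠀⠀⠀⠀⣿⣿⠒⠒⠂⠀⠀⠀
⠀⠀⠀⠀⠿⠒⠒⣿⠒⠀⠀⠀
⠀⠀⠀⠀⣿⠒⣿⠴⠿⠀⠀⠀
⠀⠀⠀⠀⠒⠂⣾⠂⠴⠀⠀⠀
⠀⠀⠀⠀⠴⠒⠒⠒⣿⠀⠀⠀
⠀⠀⠀⠀⠒⠒⠂⣿⠒⠀⠀⠀
⠀⠀⠀⠀⠀⠀⠀⠀⠀⠀⠀⠀
⠀⠀⠀⠀⠀⠀⠀⠀⠀⠀⠀⠀
⠀⠀⠀⠀⠀⠀⠀⠀⠀⠀⠀⠀

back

⠀⠀⠀⠀⠒⠂⠒⠴⠒⠀⠀⠀
⠀⠀⠀⠀⠂⠒⠒⠿⠂⠀⠀⠀
⠀⠀⠀⠀⣿⣿⠒⠒⠂⠀⠀⠀
⠀⠀⠀⠀⠿⠒⠒⣿⠒⠀⠀⠀
⠀⠀⠀⠀⣿⠒⣿⠴⠿⠀⠀⠀
⠀⠀⠀⠀⠒⠂⣿⠂⠴⠀⠀⠀
⠀⠀⠀⠀⠴⠒⣾⠒⣿⠀⠀⠀
⠀⠀⠀⠀⠒⠒⠂⣿⠒⠀⠀⠀
⠀⠀⠀⠀⠂⠒⠂⠴⣿⠀⠀⠀
⠀⠀⠀⠀⠀⠀⠀⠀⠀⠀⠀⠀
⠀⠀⠀⠀⠀⠀⠀⠀⠀⠀⠀⠀
⠀⠀⠀⠀⠀⠀⠀⠀⠀⠀⠀⠀

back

⠀⠀⠀⠀⠂⠒⠒⠿⠂⠀⠀⠀
⠀⠀⠀⠀⣿⣿⠒⠒⠂⠀⠀⠀
⠀⠀⠀⠀⠿⠒⠒⣿⠒⠀⠀⠀
⠀⠀⠀⠀⣿⠒⣿⠴⠿⠀⠀⠀
⠀⠀⠀⠀⠒⠂⣿⠂⠴⠀⠀⠀
⠀⠀⠀⠀⠴⠒⠒⠒⣿⠀⠀⠀
⠀⠀⠀⠀⠒⠒⣾⣿⠒⠀⠀⠀
⠀⠀⠀⠀⠂⠒⠂⠴⣿⠀⠀⠀
⠀⠀⠀⠀⠿⣿⣿⠒⠴⠀⠀⠀
⠀⠀⠀⠀⠀⠀⠀⠀⠀⠀⠀⠀
⠀⠀⠀⠀⠀⠀⠀⠀⠀⠀⠀⠀
⠀⠀⠀⠀⠀⠀⠀⠀⠀⠀⠀⠀

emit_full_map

⠴⠒⣿⣿⠿
⠒⠂⠒⠴⠒
⠂⠒⠒⠿⠂
⣿⣿⠒⠒⠂
⠿⠒⠒⣿⠒
⣿⠒⣿⠴⠿
⠒⠂⣿⠂⠴
⠴⠒⠒⠒⣿
⠒⠒⣾⣿⠒
⠂⠒⠂⠴⣿
⠿⣿⣿⠒⠴

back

⠀⠀⠀⠀⣿⣿⠒⠒⠂⠀⠀⠀
⠀⠀⠀⠀⠿⠒⠒⣿⠒⠀⠀⠀
⠀⠀⠀⠀⣿⠒⣿⠴⠿⠀⠀⠀
⠀⠀⠀⠀⠒⠂⣿⠂⠴⠀⠀⠀
⠀⠀⠀⠀⠴⠒⠒⠒⣿⠀⠀⠀
⠀⠀⠀⠀⠒⠒⠂⣿⠒⠀⠀⠀
⠀⠀⠀⠀⠂⠒⣾⠴⣿⠀⠀⠀
⠀⠀⠀⠀⠿⣿⣿⠒⠴⠀⠀⠀
⠀⠀⠀⠀⠿⠿⣿⣿⠿⠀⠀⠀
⠀⠀⠀⠀⠀⠀⠀⠀⠀⠀⠀⠀
⠀⠀⠀⠀⠀⠀⠀⠀⠀⠀⠀⠀
⠀⠀⠀⠀⠀⠀⠀⠀⠀⠀⠀⠀

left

⠀⠀⠀⠀⠀⣿⣿⠒⠒⠂⠀⠀
⠀⠀⠀⠀⠀⠿⠒⠒⣿⠒⠀⠀
⠀⠀⠀⠀⠀⣿⠒⣿⠴⠿⠀⠀
⠀⠀⠀⠀⠀⠒⠂⣿⠂⠴⠀⠀
⠀⠀⠀⠀⠒⠴⠒⠒⠒⣿⠀⠀
⠀⠀⠀⠀⠒⠒⠒⠂⣿⠒⠀⠀
⠀⠀⠀⠀⠂⠂⣾⠂⠴⣿⠀⠀
⠀⠀⠀⠀⠂⠿⣿⣿⠒⠴⠀⠀
⠀⠀⠀⠀⠴⠿⠿⣿⣿⠿⠀⠀
⠀⠀⠀⠀⠀⠀⠀⠀⠀⠀⠀⠀
⠀⠀⠀⠀⠀⠀⠀⠀⠀⠀⠀⠀
⠀⠀⠀⠀⠀⠀⠀⠀⠀⠀⠀⠀

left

⠀⠀⠀⠀⠀⠀⣿⣿⠒⠒⠂⠀
⠀⠀⠀⠀⠀⠀⠿⠒⠒⣿⠒⠀
⠀⠀⠀⠀⠀⠀⣿⠒⣿⠴⠿⠀
⠀⠀⠀⠀⠀⠀⠒⠂⣿⠂⠴⠀
⠀⠀⠀⠀⣿⠒⠴⠒⠒⠒⣿⠀
⠀⠀⠀⠀⠴⠒⠒⠒⠂⣿⠒⠀
⠀⠀⠀⠀⠿⠂⣾⠒⠂⠴⣿⠀
⠀⠀⠀⠀⠂⠂⠿⣿⣿⠒⠴⠀
⠀⠀⠀⠀⠒⠴⠿⠿⣿⣿⠿⠀
⠀⠀⠀⠀⠀⠀⠀⠀⠀⠀⠀⠀
⠀⠀⠀⠀⠀⠀⠀⠀⠀⠀⠀⠀
⠀⠀⠀⠀⠀⠀⠀⠀⠀⠀⠀⠀

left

⠀⠀⠀⠀⠀⠀⠀⣿⣿⠒⠒⠂
⠀⠀⠀⠀⠀⠀⠀⠿⠒⠒⣿⠒
⠀⠀⠀⠀⠀⠀⠀⣿⠒⣿⠴⠿
⠀⠀⠀⠀⠀⠀⠀⠒⠂⣿⠂⠴
⠀⠀⠀⠀⠂⣿⠒⠴⠒⠒⠒⣿
⠀⠀⠀⠀⠿⠴⠒⠒⠒⠂⣿⠒
⠀⠀⠀⠀⠂⠿⣾⠂⠒⠂⠴⣿
⠀⠀⠀⠀⣿⠂⠂⠿⣿⣿⠒⠴
⠀⠀⠀⠀⠒⠒⠴⠿⠿⣿⣿⠿
⠀⠀⠀⠀⠀⠀⠀⠀⠀⠀⠀⠀
⠀⠀⠀⠀⠀⠀⠀⠀⠀⠀⠀⠀
⠀⠀⠀⠀⠀⠀⠀⠀⠀⠀⠀⠀

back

⠀⠀⠀⠀⠀⠀⠀⠿⠒⠒⣿⠒
⠀⠀⠀⠀⠀⠀⠀⣿⠒⣿⠴⠿
⠀⠀⠀⠀⠀⠀⠀⠒⠂⣿⠂⠴
⠀⠀⠀⠀⠂⣿⠒⠴⠒⠒⠒⣿
⠀⠀⠀⠀⠿⠴⠒⠒⠒⠂⣿⠒
⠀⠀⠀⠀⠂⠿⠂⠂⠒⠂⠴⣿
⠀⠀⠀⠀⣿⠂⣾⠿⣿⣿⠒⠴
⠀⠀⠀⠀⠒⠒⠴⠿⠿⣿⣿⠿
⠀⠀⠀⠀⣿⣿⣿⠴⠿⠀⠀⠀
⠀⠀⠀⠀⠀⠀⠀⠀⠀⠀⠀⠀
⠀⠀⠀⠀⠀⠀⠀⠀⠀⠀⠀⠀
⠀⠀⠀⠀⠀⠀⠀⠀⠀⠀⠀⠀

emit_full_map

⠀⠀⠀⠴⠒⣿⣿⠿
⠀⠀⠀⠒⠂⠒⠴⠒
⠀⠀⠀⠂⠒⠒⠿⠂
⠀⠀⠀⣿⣿⠒⠒⠂
⠀⠀⠀⠿⠒⠒⣿⠒
⠀⠀⠀⣿⠒⣿⠴⠿
⠀⠀⠀⠒⠂⣿⠂⠴
⠂⣿⠒⠴⠒⠒⠒⣿
⠿⠴⠒⠒⠒⠂⣿⠒
⠂⠿⠂⠂⠒⠂⠴⣿
⣿⠂⣾⠿⣿⣿⠒⠴
⠒⠒⠴⠿⠿⣿⣿⠿
⣿⣿⣿⠴⠿⠀⠀⠀

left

⠀⠀⠀⠀⠀⠀⠀⠀⠿⠒⠒⣿
⠀⠀⠀⠀⠀⠀⠀⠀⣿⠒⣿⠴
⠀⠀⠀⠀⠀⠀⠀⠀⠒⠂⣿⠂
⠀⠀⠀⠀⠀⠂⣿⠒⠴⠒⠒⠒
⠀⠀⠀⠀⠴⠿⠴⠒⠒⠒⠂⣿
⠀⠀⠀⠀⠴⠂⠿⠂⠂⠒⠂⠴
⠀⠀⠀⠀⠴⣿⣾⠂⠿⣿⣿⠒
⠀⠀⠀⠀⣿⠒⠒⠴⠿⠿⣿⣿
⠀⠀⠀⠀⠒⣿⣿⣿⠴⠿⠀⠀
⠀⠀⠀⠀⠀⠀⠀⠀⠀⠀⠀⠀
⠀⠀⠀⠀⠀⠀⠀⠀⠀⠀⠀⠀
⠀⠀⠀⠀⠀⠀⠀⠀⠀⠀⠀⠀

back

⠀⠀⠀⠀⠀⠀⠀⠀⣿⠒⣿⠴
⠀⠀⠀⠀⠀⠀⠀⠀⠒⠂⣿⠂
⠀⠀⠀⠀⠀⠂⣿⠒⠴⠒⠒⠒
⠀⠀⠀⠀⠴⠿⠴⠒⠒⠒⠂⣿
⠀⠀⠀⠀⠴⠂⠿⠂⠂⠒⠂⠴
⠀⠀⠀⠀⠴⣿⠂⠂⠿⣿⣿⠒
⠀⠀⠀⠀⣿⠒⣾⠴⠿⠿⣿⣿
⠀⠀⠀⠀⠒⣿⣿⣿⠴⠿⠀⠀
⠀⠀⠀⠀⠂⠂⣿⠒⠒⠀⠀⠀
⠀⠀⠀⠀⠀⠀⠀⠀⠀⠀⠀⠀
⠀⠀⠀⠀⠀⠀⠀⠀⠀⠀⠀⠀
⠀⠀⠀⠀⠀⠀⠀⠀⠀⠀⠀⠀

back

⠀⠀⠀⠀⠀⠀⠀⠀⠒⠂⣿⠂
⠀⠀⠀⠀⠀⠂⣿⠒⠴⠒⠒⠒
⠀⠀⠀⠀⠴⠿⠴⠒⠒⠒⠂⣿
⠀⠀⠀⠀⠴⠂⠿⠂⠂⠒⠂⠴
⠀⠀⠀⠀⠴⣿⠂⠂⠿⣿⣿⠒
⠀⠀⠀⠀⣿⠒⠒⠴⠿⠿⣿⣿
⠀⠀⠀⠀⠒⣿⣾⣿⠴⠿⠀⠀
⠀⠀⠀⠀⠂⠂⣿⠒⠒⠀⠀⠀
⠀⠀⠀⠀⠒⠒⠿⣿⠂⠀⠀⠀
⠀⠀⠀⠀⠀⠀⠀⠀⠀⠀⠀⠀
⠀⠀⠀⠀⠀⠀⠀⠀⠀⠀⠀⠀
⠀⠀⠀⠀⠀⠀⠀⠀⠀⠀⠀⠀

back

⠀⠀⠀⠀⠀⠂⣿⠒⠴⠒⠒⠒
⠀⠀⠀⠀⠴⠿⠴⠒⠒⠒⠂⣿
⠀⠀⠀⠀⠴⠂⠿⠂⠂⠒⠂⠴
⠀⠀⠀⠀⠴⣿⠂⠂⠿⣿⣿⠒
⠀⠀⠀⠀⣿⠒⠒⠴⠿⠿⣿⣿
⠀⠀⠀⠀⠒⣿⣿⣿⠴⠿⠀⠀
⠀⠀⠀⠀⠂⠂⣾⠒⠒⠀⠀⠀
⠀⠀⠀⠀⠒⠒⠿⣿⠂⠀⠀⠀
⠀⠀⠀⠀⠂⣿⣿⠂⠒⠀⠀⠀
⠀⠀⠀⠀⠀⠀⠀⠀⠀⠀⠀⠀
⠀⠀⠀⠀⠀⠀⠀⠀⠀⠀⠀⠀
⠀⠀⠀⠀⠀⠀⠀⠀⠀⠀⠀⠀

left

⠀⠀⠀⠀⠀⠀⠂⣿⠒⠴⠒⠒
⠀⠀⠀⠀⠀⠴⠿⠴⠒⠒⠒⠂
⠀⠀⠀⠀⠀⠴⠂⠿⠂⠂⠒⠂
⠀⠀⠀⠀⠀⠴⣿⠂⠂⠿⣿⣿
⠀⠀⠀⠀⠂⣿⠒⠒⠴⠿⠿⣿
⠀⠀⠀⠀⠂⠒⣿⣿⣿⠴⠿⠀
⠀⠀⠀⠀⠒⠂⣾⣿⠒⠒⠀⠀
⠀⠀⠀⠀⠒⠒⠒⠿⣿⠂⠀⠀
⠀⠀⠀⠀⠂⠂⣿⣿⠂⠒⠀⠀
⠀⠀⠀⠀⠀⠀⠀⠀⠀⠀⠀⠀
⠀⠀⠀⠀⠀⠀⠀⠀⠀⠀⠀⠀
⠀⠀⠀⠀⠀⠀⠀⠀⠀⠀⠀⠀

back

⠀⠀⠀⠀⠀⠴⠿⠴⠒⠒⠒⠂
⠀⠀⠀⠀⠀⠴⠂⠿⠂⠂⠒⠂
⠀⠀⠀⠀⠀⠴⣿⠂⠂⠿⣿⣿
⠀⠀⠀⠀⠂⣿⠒⠒⠴⠿⠿⣿
⠀⠀⠀⠀⠂⠒⣿⣿⣿⠴⠿⠀
⠀⠀⠀⠀⠒⠂⠂⣿⠒⠒⠀⠀
⠀⠀⠀⠀⠒⠒⣾⠿⣿⠂⠀⠀
⠀⠀⠀⠀⠂⠂⣿⣿⠂⠒⠀⠀
⠀⠀⠀⠀⠿⠴⣿⣿⠂⠀⠀⠀
⠀⠀⠀⠀⠀⠀⠀⠀⠀⠀⠀⠀
⠀⠀⠀⠀⠀⠀⠀⠀⠀⠀⠀⠀
⠀⠀⠀⠀⠀⠀⠀⠀⠀⠀⠀⠀

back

⠀⠀⠀⠀⠀⠴⠂⠿⠂⠂⠒⠂
⠀⠀⠀⠀⠀⠴⣿⠂⠂⠿⣿⣿
⠀⠀⠀⠀⠂⣿⠒⠒⠴⠿⠿⣿
⠀⠀⠀⠀⠂⠒⣿⣿⣿⠴⠿⠀
⠀⠀⠀⠀⠒⠂⠂⣿⠒⠒⠀⠀
⠀⠀⠀⠀⠒⠒⠒⠿⣿⠂⠀⠀
⠀⠀⠀⠀⠂⠂⣾⣿⠂⠒⠀⠀
⠀⠀⠀⠀⠿⠴⣿⣿⠂⠀⠀⠀
⠀⠀⠀⠀⠒⠒⠿⠂⠒⠀⠀⠀
⠀⠀⠀⠀⠀⠀⠀⠀⠀⠀⠀⠀
⠀⠀⠀⠀⠀⠀⠀⠀⠀⠀⠀⠀
⠀⠀⠀⠀⠀⠀⠀⠀⠀⠀⠀⠀

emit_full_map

⠀⠀⠀⠀⠀⠴⠒⣿⣿⠿
⠀⠀⠀⠀⠀⠒⠂⠒⠴⠒
⠀⠀⠀⠀⠀⠂⠒⠒⠿⠂
⠀⠀⠀⠀⠀⣿⣿⠒⠒⠂
⠀⠀⠀⠀⠀⠿⠒⠒⣿⠒
⠀⠀⠀⠀⠀⣿⠒⣿⠴⠿
⠀⠀⠀⠀⠀⠒⠂⣿⠂⠴
⠀⠀⠂⣿⠒⠴⠒⠒⠒⣿
⠀⠴⠿⠴⠒⠒⠒⠂⣿⠒
⠀⠴⠂⠿⠂⠂⠒⠂⠴⣿
⠀⠴⣿⠂⠂⠿⣿⣿⠒⠴
⠂⣿⠒⠒⠴⠿⠿⣿⣿⠿
⠂⠒⣿⣿⣿⠴⠿⠀⠀⠀
⠒⠂⠂⣿⠒⠒⠀⠀⠀⠀
⠒⠒⠒⠿⣿⠂⠀⠀⠀⠀
⠂⠂⣾⣿⠂⠒⠀⠀⠀⠀
⠿⠴⣿⣿⠂⠀⠀⠀⠀⠀
⠒⠒⠿⠂⠒⠀⠀⠀⠀⠀


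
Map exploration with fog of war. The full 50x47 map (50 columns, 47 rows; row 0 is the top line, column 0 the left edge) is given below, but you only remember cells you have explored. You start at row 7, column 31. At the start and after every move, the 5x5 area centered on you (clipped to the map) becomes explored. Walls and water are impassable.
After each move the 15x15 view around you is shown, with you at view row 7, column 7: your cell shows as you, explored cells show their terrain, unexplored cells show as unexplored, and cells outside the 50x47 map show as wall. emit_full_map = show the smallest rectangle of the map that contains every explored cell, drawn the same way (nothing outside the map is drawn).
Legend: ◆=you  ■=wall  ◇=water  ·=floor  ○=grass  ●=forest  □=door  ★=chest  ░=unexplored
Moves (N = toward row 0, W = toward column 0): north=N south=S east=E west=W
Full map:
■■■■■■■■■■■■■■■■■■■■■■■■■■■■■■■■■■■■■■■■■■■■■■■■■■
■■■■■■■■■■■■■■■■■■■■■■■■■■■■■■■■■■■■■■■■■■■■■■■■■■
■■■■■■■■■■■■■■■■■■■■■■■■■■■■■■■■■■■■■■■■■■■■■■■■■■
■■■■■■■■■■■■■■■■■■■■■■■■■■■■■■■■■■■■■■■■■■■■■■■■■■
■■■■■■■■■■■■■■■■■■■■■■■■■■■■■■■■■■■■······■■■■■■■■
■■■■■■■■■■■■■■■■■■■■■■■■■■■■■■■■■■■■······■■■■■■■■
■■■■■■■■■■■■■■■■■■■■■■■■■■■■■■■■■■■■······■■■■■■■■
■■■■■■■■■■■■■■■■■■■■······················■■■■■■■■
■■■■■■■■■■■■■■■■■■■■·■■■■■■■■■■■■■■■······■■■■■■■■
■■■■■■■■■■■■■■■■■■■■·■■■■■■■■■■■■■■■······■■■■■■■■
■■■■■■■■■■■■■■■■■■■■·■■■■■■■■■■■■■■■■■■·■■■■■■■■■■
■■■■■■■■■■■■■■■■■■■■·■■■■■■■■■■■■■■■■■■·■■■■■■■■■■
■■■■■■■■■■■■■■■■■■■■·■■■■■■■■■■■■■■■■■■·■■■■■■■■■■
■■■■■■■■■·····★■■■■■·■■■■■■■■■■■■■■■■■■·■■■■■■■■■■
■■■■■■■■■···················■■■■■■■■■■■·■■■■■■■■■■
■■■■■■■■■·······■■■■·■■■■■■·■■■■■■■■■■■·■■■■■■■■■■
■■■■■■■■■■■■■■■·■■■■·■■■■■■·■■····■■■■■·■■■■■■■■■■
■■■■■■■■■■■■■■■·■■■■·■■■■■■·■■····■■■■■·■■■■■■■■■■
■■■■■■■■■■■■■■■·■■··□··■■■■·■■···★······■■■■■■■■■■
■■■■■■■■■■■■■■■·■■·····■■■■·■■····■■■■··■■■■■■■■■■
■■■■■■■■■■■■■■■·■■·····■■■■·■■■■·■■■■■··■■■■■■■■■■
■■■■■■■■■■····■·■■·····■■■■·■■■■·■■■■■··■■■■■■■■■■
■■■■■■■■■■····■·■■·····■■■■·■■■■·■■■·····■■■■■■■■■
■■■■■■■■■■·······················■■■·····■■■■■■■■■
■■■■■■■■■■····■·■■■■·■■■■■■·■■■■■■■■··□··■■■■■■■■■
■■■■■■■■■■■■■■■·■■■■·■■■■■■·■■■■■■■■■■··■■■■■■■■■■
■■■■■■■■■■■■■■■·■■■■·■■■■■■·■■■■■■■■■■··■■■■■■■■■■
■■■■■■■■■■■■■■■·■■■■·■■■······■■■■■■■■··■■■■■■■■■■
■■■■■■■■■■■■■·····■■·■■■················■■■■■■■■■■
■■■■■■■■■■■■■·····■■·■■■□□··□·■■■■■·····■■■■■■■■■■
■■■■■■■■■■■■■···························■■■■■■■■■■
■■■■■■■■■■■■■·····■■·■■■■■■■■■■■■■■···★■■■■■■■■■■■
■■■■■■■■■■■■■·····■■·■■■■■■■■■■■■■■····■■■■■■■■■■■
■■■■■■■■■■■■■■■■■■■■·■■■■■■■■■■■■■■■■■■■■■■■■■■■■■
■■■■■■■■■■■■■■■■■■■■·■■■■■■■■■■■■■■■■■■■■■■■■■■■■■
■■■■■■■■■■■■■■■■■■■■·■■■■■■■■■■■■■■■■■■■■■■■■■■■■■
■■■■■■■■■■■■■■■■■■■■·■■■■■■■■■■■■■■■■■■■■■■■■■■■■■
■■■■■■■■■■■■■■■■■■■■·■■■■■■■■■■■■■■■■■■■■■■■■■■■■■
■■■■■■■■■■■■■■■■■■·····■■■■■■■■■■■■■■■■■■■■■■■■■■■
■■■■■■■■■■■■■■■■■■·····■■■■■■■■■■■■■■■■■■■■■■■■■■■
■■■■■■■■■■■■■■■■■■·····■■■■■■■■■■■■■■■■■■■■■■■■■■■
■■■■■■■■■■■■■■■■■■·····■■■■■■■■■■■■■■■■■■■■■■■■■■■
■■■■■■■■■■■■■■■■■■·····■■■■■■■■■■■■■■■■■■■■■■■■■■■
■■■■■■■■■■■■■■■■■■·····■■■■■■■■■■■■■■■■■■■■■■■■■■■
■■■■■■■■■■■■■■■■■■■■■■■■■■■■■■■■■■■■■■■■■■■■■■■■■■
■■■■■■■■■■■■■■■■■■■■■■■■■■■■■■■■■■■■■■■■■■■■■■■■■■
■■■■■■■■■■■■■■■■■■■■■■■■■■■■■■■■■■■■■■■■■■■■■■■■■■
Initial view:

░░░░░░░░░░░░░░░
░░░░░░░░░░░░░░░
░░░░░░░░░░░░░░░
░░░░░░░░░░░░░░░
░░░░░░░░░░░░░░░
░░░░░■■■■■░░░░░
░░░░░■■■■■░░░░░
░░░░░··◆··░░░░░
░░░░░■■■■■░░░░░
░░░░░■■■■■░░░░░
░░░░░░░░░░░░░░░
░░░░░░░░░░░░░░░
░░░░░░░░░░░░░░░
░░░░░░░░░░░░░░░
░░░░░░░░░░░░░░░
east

░░░░░░░░░░░░░░░
░░░░░░░░░░░░░░░
░░░░░░░░░░░░░░░
░░░░░░░░░░░░░░░
░░░░░░░░░░░░░░░
░░░░■■■■■■░░░░░
░░░░■■■■■■░░░░░
░░░░···◆··░░░░░
░░░░■■■■■■░░░░░
░░░░■■■■■■░░░░░
░░░░░░░░░░░░░░░
░░░░░░░░░░░░░░░
░░░░░░░░░░░░░░░
░░░░░░░░░░░░░░░
░░░░░░░░░░░░░░░

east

░░░░░░░░░░░░░░░
░░░░░░░░░░░░░░░
░░░░░░░░░░░░░░░
░░░░░░░░░░░░░░░
░░░░░░░░░░░░░░░
░░░■■■■■■■░░░░░
░░░■■■■■■■░░░░░
░░░····◆··░░░░░
░░░■■■■■■■░░░░░
░░░■■■■■■■░░░░░
░░░░░░░░░░░░░░░
░░░░░░░░░░░░░░░
░░░░░░░░░░░░░░░
░░░░░░░░░░░░░░░
░░░░░░░░░░░░░░░

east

░░░░░░░░░░░░░░░
░░░░░░░░░░░░░░░
░░░░░░░░░░░░░░░
░░░░░░░░░░░░░░░
░░░░░░░░░░░░░░░
░░■■■■■■■·░░░░░
░░■■■■■■■·░░░░░
░░·····◆··░░░░░
░░■■■■■■■·░░░░░
░░■■■■■■■·░░░░░
░░░░░░░░░░░░░░░
░░░░░░░░░░░░░░░
░░░░░░░░░░░░░░░
░░░░░░░░░░░░░░░
░░░░░░░░░░░░░░░

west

░░░░░░░░░░░░░░░
░░░░░░░░░░░░░░░
░░░░░░░░░░░░░░░
░░░░░░░░░░░░░░░
░░░░░░░░░░░░░░░
░░░■■■■■■■·░░░░
░░░■■■■■■■·░░░░
░░░····◆···░░░░
░░░■■■■■■■·░░░░
░░░■■■■■■■·░░░░
░░░░░░░░░░░░░░░
░░░░░░░░░░░░░░░
░░░░░░░░░░░░░░░
░░░░░░░░░░░░░░░
░░░░░░░░░░░░░░░

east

░░░░░░░░░░░░░░░
░░░░░░░░░░░░░░░
░░░░░░░░░░░░░░░
░░░░░░░░░░░░░░░
░░░░░░░░░░░░░░░
░░■■■■■■■·░░░░░
░░■■■■■■■·░░░░░
░░·····◆··░░░░░
░░■■■■■■■·░░░░░
░░■■■■■■■·░░░░░
░░░░░░░░░░░░░░░
░░░░░░░░░░░░░░░
░░░░░░░░░░░░░░░
░░░░░░░░░░░░░░░
░░░░░░░░░░░░░░░

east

░░░░░░░░░░░░░░░
░░░░░░░░░░░░░░░
░░░░░░░░░░░░░░░
░░░░░░░░░░░░░░░
░░░░░░░░░░░░░░░
░■■■■■■■··░░░░░
░■■■■■■■··░░░░░
░······◆··░░░░░
░■■■■■■■··░░░░░
░■■■■■■■··░░░░░
░░░░░░░░░░░░░░░
░░░░░░░░░░░░░░░
░░░░░░░░░░░░░░░
░░░░░░░░░░░░░░░
░░░░░░░░░░░░░░░

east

░░░░░░░░░░░░░░░
░░░░░░░░░░░░░░░
░░░░░░░░░░░░░░░
░░░░░░░░░░░░░░░
░░░░░░░░░░░░░░░
■■■■■■■···░░░░░
■■■■■■■···░░░░░
·······◆··░░░░░
■■■■■■■···░░░░░
■■■■■■■···░░░░░
░░░░░░░░░░░░░░░
░░░░░░░░░░░░░░░
░░░░░░░░░░░░░░░
░░░░░░░░░░░░░░░
░░░░░░░░░░░░░░░

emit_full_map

■■■■■■■···
■■■■■■■···
·······◆··
■■■■■■■···
■■■■■■■···

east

░░░░░░░░░░░░░░░
░░░░░░░░░░░░░░░
░░░░░░░░░░░░░░░
░░░░░░░░░░░░░░░
░░░░░░░░░░░░░░░
■■■■■■····░░░░░
■■■■■■····░░░░░
·······◆··░░░░░
■■■■■■····░░░░░
■■■■■■····░░░░░
░░░░░░░░░░░░░░░
░░░░░░░░░░░░░░░
░░░░░░░░░░░░░░░
░░░░░░░░░░░░░░░
░░░░░░░░░░░░░░░

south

░░░░░░░░░░░░░░░
░░░░░░░░░░░░░░░
░░░░░░░░░░░░░░░
░░░░░░░░░░░░░░░
■■■■■■····░░░░░
■■■■■■····░░░░░
··········░░░░░
■■■■■■·◆··░░░░░
■■■■■■····░░░░░
░░░░░■■■■·░░░░░
░░░░░░░░░░░░░░░
░░░░░░░░░░░░░░░
░░░░░░░░░░░░░░░
░░░░░░░░░░░░░░░
░░░░░░░░░░░░░░░

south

░░░░░░░░░░░░░░░
░░░░░░░░░░░░░░░
░░░░░░░░░░░░░░░
■■■■■■····░░░░░
■■■■■■····░░░░░
··········░░░░░
■■■■■■····░░░░░
■■■■■■·◆··░░░░░
░░░░░■■■■·░░░░░
░░░░░■■■■·░░░░░
░░░░░░░░░░░░░░░
░░░░░░░░░░░░░░░
░░░░░░░░░░░░░░░
░░░░░░░░░░░░░░░
░░░░░░░░░░░░░░░

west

░░░░░░░░░░░░░░░
░░░░░░░░░░░░░░░
░░░░░░░░░░░░░░░
■■■■■■■····░░░░
■■■■■■■····░░░░
···········░░░░
■■■■■■■····░░░░
■■■■■■■◆···░░░░
░░░░░■■■■■·░░░░
░░░░░■■■■■·░░░░
░░░░░░░░░░░░░░░
░░░░░░░░░░░░░░░
░░░░░░░░░░░░░░░
░░░░░░░░░░░░░░░
░░░░░░░░░░░░░░░

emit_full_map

■■■■■■■····
■■■■■■■····
···········
■■■■■■■····
■■■■■■■◆···
░░░░░■■■■■·
░░░░░■■■■■·


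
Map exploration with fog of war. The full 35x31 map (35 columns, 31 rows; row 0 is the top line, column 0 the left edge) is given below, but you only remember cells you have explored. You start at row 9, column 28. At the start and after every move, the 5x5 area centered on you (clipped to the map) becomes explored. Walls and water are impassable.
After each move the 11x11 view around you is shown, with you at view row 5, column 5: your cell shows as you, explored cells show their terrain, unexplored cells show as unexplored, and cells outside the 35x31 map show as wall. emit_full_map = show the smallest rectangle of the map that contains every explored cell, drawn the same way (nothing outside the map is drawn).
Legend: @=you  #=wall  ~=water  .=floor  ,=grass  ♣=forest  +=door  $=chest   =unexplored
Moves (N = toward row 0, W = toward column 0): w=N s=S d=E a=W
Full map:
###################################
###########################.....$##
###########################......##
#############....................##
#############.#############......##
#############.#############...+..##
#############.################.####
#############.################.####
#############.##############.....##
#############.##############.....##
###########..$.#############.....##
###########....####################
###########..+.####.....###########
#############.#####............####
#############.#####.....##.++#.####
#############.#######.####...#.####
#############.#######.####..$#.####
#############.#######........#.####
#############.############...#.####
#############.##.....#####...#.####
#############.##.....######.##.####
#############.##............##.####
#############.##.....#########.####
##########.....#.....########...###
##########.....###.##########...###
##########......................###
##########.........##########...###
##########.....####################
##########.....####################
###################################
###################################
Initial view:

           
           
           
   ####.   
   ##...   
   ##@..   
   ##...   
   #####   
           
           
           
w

           
           
           
   ####.   
   ####.   
   ##@..   
   ##...   
   ##...   
   #####   
           
           

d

           
           
           
  ####.#   
  ####.#   
  ##.@..   
  ##....   
  ##....   
  #####    
           
           

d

          #
          #
          #
 ####.##  #
 ####.##  #
 ##..@..  #
 ##.....  #
 ##.....  #
 #####    #
          #
          #

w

          #
          #
          #
   ..+..  #
 ####.##  #
 ####@##  #
 ##.....  #
 ##.....  #
 ##.....  #
 #####    #
          #

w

          #
          #
          #
   .....  #
   ..+..  #
 ####@##  #
 ####.##  #
 ##.....  #
 ##.....  #
 ##.....  #
 #####    #

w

          #
          #
          #
   .....  #
   .....  #
   ..@..  #
 ####.##  #
 ####.##  #
 ##.....  #
 ##.....  #
 ##.....  #

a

           
           
           
   ......  
   ......  
   ..@+..  
  ####.##  
  ####.##  
  ##.....  
  ##.....  
  ##.....  

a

           
           
           
   ....... 
   #...... 
   #.@.+.. 
   ####.## 
   ####.## 
   ##..... 
   ##..... 
   ##..... 

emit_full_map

.......
#......
#.@.+..
####.##
####.##
##.....
##.....
##.....
#####  

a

           
           
           
   ........
   ##......
   ##@..+..
   #####.##
   #####.##
    ##.....
    ##.....
    ##.....

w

###########
           
           
   ##...   
   ........
   ##@.....
   ##...+..
   #####.##
   #####.##
    ##.....
    ##.....

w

###########
###########
           
   ##...   
   ##...   
   ..@.....
   ##......
   ##...+..
   #####.##
   #####.##
    ##.....

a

###########
###########
           
   ###...  
   ###...  
   ..@.....
   ###.....
   ###...+.
    #####.#
    #####.#
     ##....

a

###########
###########
           
   ####... 
   ####... 
   ..@.....
   ####....
   ####...+
     #####.
     #####.
      ##...

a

###########
###########
           
   #####...
   #####...
   ..@.....
   #####...
   #####...
      #####
      #####
       ##..

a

###########
###########
           
   ######..
   ######..
   ..@.....
   ######..
   ######..
       ####
       ####
        ##.

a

###########
###########
           
   #######.
   #######.
   ..@.....
   #######.
   #######.
        ###
        ###
         ##

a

###########
###########
           
   ########
   ########
   ..@.....
   ########
   ########
         ##
         ##
          #

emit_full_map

########...   
########...   
..@...........
########......
########...+..
      #####.##
      #####.##
       ##.....
       ##.....
       ##.....
       #####  

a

###########
###########
           
   ########
   ########
   ..@.....
   ########
   ########
          #
          #
           

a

###########
###########
           
   ########
   ########
   ..@.....
   ########
   ########
           
           
           

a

###########
###########
           
   ########
   ########
   ..@.....
   ########
   ########
           
           
           
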